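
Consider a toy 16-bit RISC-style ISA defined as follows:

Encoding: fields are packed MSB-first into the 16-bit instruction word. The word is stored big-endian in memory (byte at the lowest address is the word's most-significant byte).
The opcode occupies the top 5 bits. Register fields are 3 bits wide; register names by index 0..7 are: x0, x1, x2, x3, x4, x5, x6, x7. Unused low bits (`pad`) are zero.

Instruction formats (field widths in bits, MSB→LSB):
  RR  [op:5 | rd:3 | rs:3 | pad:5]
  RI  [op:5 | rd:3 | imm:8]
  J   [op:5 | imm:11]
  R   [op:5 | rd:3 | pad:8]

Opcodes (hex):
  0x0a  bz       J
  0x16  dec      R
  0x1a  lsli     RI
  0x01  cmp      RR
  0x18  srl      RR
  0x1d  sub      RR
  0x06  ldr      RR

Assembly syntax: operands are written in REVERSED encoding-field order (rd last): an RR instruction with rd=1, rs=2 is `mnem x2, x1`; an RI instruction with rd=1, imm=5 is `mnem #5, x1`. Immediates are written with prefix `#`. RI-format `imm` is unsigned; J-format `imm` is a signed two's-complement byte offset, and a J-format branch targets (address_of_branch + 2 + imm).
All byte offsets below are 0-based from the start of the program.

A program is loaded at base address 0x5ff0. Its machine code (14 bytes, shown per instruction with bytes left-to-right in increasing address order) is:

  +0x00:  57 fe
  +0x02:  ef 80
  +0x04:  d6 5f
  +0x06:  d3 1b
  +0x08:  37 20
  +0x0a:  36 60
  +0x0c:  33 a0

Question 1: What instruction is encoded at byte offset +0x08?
+0x08: 37 20 ⇒ word 0x3720 (big)
  op=0x3720>>11=0x6 ⇒ ldr (RR)
  rd@[10:8]=0x7 ⇒ x7
  rs@[7:5]=0x1 ⇒ x1

ldr x1, x7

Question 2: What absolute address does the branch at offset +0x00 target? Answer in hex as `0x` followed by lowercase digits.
+0x00: 57 fe ⇒ word 0x57fe (big)
  opcode bits[15:11]=0xa: bz/J
  imm@[10:0]=0x7fe (s11→-2) ⇒ #-2
  target = base 0x5ff0 + off 0x00 + 2 + imm -2 = 0x5ff0

0x5ff0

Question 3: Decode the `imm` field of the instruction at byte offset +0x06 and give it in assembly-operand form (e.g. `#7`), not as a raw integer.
#27

+0x06: d3 1b ⇒ word 0xd31b (big)
  top 5b → 0x1a → lsli [RI]
  rd: (w>>8)&0x7=0x3 → x3
  imm: (w>>0)&0xff=0x1b → #27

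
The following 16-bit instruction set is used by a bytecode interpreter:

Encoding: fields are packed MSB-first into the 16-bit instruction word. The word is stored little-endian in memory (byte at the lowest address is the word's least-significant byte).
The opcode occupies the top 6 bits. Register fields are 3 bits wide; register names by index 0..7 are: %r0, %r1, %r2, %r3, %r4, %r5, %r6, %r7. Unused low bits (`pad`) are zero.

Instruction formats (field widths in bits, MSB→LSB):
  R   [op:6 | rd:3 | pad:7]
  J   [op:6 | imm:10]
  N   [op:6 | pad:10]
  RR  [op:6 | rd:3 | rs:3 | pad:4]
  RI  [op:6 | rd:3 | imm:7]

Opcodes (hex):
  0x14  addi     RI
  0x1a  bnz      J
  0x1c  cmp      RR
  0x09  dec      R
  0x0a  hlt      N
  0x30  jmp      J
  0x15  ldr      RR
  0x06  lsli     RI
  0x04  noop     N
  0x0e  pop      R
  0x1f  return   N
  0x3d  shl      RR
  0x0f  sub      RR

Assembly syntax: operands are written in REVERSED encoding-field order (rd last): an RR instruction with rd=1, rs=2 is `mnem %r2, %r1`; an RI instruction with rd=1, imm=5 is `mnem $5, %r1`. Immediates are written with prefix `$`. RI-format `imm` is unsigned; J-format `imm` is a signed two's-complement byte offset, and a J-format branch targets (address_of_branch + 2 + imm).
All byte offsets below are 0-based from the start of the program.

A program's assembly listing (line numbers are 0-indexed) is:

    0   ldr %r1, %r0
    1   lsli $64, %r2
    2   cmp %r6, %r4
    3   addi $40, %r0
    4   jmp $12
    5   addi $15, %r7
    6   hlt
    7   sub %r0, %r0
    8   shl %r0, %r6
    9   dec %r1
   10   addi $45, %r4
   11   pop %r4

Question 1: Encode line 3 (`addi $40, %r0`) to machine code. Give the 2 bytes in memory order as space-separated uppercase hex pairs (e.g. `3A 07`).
L3: addi op=0x14:6|rd=0:3|imm=40:7 ⇒ 0x5028 ⇒ little 28 50

28 50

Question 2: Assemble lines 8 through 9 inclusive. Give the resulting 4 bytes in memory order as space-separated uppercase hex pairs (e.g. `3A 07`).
00 F7 80 24

8. shl fields op=0x3d:6|rd=6:3|rs=0:3|pad=0:4 → word f700h → 00 f7
9. dec fields op=0x9:6|rd=1:3|pad=0:7 → word 2480h → 80 24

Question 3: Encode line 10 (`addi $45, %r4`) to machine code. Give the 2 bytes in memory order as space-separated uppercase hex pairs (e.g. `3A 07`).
2D 52

10. addi fields op=0x14:6|rd=4:3|imm=45:7 → word 522dh → 2d 52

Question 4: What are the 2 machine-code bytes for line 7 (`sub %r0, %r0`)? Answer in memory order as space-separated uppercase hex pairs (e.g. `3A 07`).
7. sub fields op=0xf:6|rd=0:3|rs=0:3|pad=0:4 → word 3c00h → 00 3c

00 3C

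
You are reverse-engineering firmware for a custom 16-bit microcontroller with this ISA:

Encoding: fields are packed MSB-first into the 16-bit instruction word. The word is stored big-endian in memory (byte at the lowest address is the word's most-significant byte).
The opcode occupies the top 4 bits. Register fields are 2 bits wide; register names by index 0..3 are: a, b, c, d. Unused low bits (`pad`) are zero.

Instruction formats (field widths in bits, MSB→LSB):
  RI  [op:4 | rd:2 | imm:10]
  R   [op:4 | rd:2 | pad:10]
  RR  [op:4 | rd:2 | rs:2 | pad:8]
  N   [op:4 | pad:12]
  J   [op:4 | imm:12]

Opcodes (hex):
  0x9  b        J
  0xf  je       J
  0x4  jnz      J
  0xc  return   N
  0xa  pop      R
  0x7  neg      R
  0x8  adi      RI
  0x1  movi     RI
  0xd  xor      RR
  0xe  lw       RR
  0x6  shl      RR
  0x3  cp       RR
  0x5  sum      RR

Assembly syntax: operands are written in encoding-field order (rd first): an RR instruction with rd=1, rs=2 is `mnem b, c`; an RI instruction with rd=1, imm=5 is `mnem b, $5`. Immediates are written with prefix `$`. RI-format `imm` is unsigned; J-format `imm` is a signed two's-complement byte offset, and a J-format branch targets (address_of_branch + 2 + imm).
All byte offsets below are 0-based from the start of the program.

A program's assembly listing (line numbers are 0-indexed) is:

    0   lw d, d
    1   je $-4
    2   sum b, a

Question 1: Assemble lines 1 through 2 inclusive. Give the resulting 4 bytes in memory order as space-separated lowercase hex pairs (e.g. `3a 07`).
ff fc 54 00

1. je fields op=0xf:4|imm=-4:12 → word fffch → ff fc
2. sum fields op=0x5:4|rd=1:2|rs=0:2|pad=0:8 → word 5400h → 54 00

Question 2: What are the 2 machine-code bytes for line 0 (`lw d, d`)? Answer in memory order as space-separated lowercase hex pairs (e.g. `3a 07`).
0. lw fields op=0xe:4|rd=3:2|rs=3:2|pad=0:8 → word ef00h → ef 00

ef 00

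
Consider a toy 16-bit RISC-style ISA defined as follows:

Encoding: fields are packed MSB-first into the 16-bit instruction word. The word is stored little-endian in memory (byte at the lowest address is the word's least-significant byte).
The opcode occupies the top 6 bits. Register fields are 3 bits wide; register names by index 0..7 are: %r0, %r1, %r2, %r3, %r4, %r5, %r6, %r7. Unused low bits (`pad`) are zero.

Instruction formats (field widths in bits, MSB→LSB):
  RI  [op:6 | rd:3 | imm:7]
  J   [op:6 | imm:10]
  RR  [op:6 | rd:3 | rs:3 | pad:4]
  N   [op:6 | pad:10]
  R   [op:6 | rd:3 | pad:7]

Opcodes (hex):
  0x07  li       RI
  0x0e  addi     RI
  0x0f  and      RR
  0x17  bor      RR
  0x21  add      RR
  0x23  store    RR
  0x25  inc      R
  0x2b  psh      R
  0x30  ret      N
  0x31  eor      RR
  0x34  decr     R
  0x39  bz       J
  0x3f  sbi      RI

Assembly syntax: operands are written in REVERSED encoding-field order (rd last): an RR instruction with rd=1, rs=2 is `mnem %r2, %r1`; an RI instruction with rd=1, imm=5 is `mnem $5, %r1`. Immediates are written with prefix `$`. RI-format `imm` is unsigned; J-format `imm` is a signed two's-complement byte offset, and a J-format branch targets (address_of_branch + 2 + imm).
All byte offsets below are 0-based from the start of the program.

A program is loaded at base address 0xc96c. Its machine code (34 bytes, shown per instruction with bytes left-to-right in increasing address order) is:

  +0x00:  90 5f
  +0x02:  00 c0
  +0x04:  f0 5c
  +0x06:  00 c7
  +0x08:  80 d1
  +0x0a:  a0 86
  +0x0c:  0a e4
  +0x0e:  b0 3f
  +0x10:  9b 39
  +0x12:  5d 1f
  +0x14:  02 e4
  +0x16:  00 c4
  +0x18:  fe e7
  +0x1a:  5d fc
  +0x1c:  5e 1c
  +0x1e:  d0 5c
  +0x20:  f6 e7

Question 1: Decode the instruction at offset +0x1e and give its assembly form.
[1e] d0 5c → 0x5cd0
  op=0x5cd0>>10=0x17 ⇒ bor (RR)
  rd@[9:7]=0x1 ⇒ %r1
  rs@[6:4]=0x5 ⇒ %r5

bor %r5, %r1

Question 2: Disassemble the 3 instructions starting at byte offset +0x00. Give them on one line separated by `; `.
off 0x00: read 90 5f as little → 0x5f90
  opcode bits[15:10]=0x17: bor/RR
  rd@[9:7]=0x7 ⇒ %r7
  rs@[6:4]=0x1 ⇒ %r1
off 0x02: read 00 c0 as little → 0xc000
  opcode bits[15:10]=0x30: ret/N
off 0x04: read f0 5c as little → 0x5cf0
  opcode bits[15:10]=0x17: bor/RR
  rd@[9:7]=0x1 ⇒ %r1
  rs@[6:4]=0x7 ⇒ %r7

bor %r1, %r7; ret; bor %r7, %r1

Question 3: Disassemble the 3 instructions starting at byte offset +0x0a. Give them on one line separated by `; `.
add %r2, %r5; bz $10; and %r3, %r7

off 0x0a: read a0 86 as little → 0x86a0
  top 6b → 0x21 → add [RR]
  [9:7] rd=5 = %r5
  [6:4] rs=2 = %r2
off 0x0c: read 0a e4 as little → 0xe40a
  top 6b → 0x39 → bz [J]
  [9:0] imm=10 = $10
off 0x0e: read b0 3f as little → 0x3fb0
  top 6b → 0xf → and [RR]
  [9:7] rd=7 = %r7
  [6:4] rs=3 = %r3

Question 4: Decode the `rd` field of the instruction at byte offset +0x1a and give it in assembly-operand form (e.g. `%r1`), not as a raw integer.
off 0x1a: read 5d fc as little → 0xfc5d
  op=0xfc5d>>10=0x3f ⇒ sbi (RI)
  rd: (w>>7)&0x7=0x0 → %r0
  imm: (w>>0)&0x7f=0x5d → $93

%r0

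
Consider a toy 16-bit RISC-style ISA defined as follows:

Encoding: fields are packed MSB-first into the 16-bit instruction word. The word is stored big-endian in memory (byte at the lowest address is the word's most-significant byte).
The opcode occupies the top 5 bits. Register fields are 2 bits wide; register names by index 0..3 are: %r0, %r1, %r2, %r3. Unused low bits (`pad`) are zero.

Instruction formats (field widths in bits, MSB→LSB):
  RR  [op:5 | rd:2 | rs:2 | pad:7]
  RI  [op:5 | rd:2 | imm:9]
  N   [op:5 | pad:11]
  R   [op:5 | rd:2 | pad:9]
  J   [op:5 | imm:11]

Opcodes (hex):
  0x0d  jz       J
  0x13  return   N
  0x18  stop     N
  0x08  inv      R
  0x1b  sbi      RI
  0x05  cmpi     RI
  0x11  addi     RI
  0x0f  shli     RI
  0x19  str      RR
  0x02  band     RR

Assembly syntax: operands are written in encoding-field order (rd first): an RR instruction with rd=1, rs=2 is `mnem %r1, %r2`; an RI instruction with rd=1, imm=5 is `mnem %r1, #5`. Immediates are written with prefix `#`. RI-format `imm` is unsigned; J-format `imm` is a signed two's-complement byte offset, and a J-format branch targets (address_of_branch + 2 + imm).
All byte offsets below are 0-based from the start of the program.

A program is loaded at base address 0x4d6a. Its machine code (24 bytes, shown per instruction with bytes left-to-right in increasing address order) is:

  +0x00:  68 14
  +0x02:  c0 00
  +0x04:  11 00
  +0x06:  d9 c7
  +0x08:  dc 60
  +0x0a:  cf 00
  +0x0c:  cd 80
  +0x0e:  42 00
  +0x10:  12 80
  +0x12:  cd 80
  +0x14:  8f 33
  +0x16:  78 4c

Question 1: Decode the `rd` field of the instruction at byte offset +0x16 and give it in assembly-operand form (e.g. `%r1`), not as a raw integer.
%r0

@+16  big-endian(78 4c) = 0x784c
  opcode bits[15:11]=0xf: shli/RI
  [10:9] rd=0 = %r0
  [8:0] imm=76 = #76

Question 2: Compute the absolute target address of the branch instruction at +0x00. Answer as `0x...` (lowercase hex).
[00] 68 14 → 0x6814
  top 5b → 0xd → jz [J]
  [10:0] imm=20 = #20
  target = base 0x4d6a + off 0x00 + 2 + imm 20 = 0x4d80

0x4d80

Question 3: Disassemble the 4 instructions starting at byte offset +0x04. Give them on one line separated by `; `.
band %r0, %r2; sbi %r0, #455; sbi %r2, #96; str %r3, %r2

[04] 11 00 → 0x1100
  opcode bits[15:11]=0x2: band/RR
  rd@[10:9]=0x0 ⇒ %r0
  rs@[8:7]=0x2 ⇒ %r2
[06] d9 c7 → 0xd9c7
  opcode bits[15:11]=0x1b: sbi/RI
  rd@[10:9]=0x0 ⇒ %r0
  imm@[8:0]=0x1c7 ⇒ #455
[08] dc 60 → 0xdc60
  opcode bits[15:11]=0x1b: sbi/RI
  rd@[10:9]=0x2 ⇒ %r2
  imm@[8:0]=0x60 ⇒ #96
[0a] cf 00 → 0xcf00
  opcode bits[15:11]=0x19: str/RR
  rd@[10:9]=0x3 ⇒ %r3
  rs@[8:7]=0x2 ⇒ %r2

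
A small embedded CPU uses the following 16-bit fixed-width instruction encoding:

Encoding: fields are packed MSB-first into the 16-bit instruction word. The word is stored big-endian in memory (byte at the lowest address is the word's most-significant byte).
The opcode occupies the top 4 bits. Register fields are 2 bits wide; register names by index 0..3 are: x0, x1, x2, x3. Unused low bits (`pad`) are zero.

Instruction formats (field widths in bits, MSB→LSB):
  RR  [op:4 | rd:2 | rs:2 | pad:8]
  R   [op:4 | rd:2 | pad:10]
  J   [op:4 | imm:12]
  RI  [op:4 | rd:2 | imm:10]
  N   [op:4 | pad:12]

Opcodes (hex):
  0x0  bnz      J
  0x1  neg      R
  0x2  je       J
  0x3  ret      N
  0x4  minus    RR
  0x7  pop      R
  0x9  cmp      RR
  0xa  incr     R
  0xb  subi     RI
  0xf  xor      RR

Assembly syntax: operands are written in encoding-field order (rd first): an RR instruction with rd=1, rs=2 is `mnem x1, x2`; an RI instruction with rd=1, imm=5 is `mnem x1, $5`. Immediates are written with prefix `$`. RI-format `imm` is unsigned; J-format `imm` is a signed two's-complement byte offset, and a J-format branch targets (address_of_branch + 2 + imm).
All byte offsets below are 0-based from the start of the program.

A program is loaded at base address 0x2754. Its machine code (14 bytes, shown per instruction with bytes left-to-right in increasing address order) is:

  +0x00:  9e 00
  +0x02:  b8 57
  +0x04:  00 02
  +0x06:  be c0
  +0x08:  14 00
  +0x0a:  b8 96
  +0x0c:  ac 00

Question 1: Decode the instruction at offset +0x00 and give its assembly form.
cmp x3, x2

+0x00: 9e 00 ⇒ word 0x9e00 (big)
  top 4b → 0x9 → cmp [RR]
  rd: (w>>10)&0x3=0x3 → x3
  rs: (w>>8)&0x3=0x2 → x2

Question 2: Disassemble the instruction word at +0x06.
@+06  big-endian(be c0) = 0xbec0
  opcode bits[15:12]=0xb: subi/RI
  [11:10] rd=3 = x3
  [9:0] imm=704 = $704

subi x3, $704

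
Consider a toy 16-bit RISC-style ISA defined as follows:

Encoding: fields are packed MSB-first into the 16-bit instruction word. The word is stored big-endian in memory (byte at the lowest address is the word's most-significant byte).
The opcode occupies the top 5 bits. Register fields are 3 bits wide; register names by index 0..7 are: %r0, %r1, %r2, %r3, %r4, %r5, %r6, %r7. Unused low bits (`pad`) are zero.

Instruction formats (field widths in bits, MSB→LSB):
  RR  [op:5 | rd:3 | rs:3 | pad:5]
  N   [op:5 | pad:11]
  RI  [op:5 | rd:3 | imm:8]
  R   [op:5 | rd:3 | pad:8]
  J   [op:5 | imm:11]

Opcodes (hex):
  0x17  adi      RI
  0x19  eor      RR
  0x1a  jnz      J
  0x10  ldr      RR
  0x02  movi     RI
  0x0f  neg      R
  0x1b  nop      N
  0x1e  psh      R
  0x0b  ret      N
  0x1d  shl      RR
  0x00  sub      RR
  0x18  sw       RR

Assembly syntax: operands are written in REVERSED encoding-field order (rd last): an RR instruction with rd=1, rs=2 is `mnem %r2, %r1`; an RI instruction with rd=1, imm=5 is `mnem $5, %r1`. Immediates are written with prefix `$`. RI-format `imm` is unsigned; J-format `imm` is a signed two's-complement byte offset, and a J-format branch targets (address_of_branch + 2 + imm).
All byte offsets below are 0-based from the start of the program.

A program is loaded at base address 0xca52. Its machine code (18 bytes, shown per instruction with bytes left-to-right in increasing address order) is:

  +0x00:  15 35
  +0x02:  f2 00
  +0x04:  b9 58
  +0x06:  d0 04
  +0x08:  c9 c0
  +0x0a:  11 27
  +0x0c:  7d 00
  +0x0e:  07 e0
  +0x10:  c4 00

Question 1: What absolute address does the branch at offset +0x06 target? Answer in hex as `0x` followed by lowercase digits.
0xca5e

[06] d0 04 → 0xd004
  op=0xd004>>11=0x1a ⇒ jnz (J)
  [10:0] imm=4 = $4
  target = base 0xca52 + off 0x06 + 2 + imm 4 = 0xca5e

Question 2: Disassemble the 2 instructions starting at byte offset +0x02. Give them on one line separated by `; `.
psh %r2; adi $88, %r1

+0x02: f2 00 ⇒ word 0xf200 (big)
  opcode bits[15:11]=0x1e: psh/R
  rd@[10:8]=0x2 ⇒ %r2
+0x04: b9 58 ⇒ word 0xb958 (big)
  opcode bits[15:11]=0x17: adi/RI
  rd@[10:8]=0x1 ⇒ %r1
  imm@[7:0]=0x58 ⇒ $88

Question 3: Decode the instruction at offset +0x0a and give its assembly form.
off 0x0a: read 11 27 as big → 0x1127
  op=0x1127>>11=0x2 ⇒ movi (RI)
  rd: (w>>8)&0x7=0x1 → %r1
  imm: (w>>0)&0xff=0x27 → $39

movi $39, %r1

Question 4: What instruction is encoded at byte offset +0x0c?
neg %r5

+0x0c: 7d 00 ⇒ word 0x7d00 (big)
  op=0x7d00>>11=0xf ⇒ neg (R)
  rd: (w>>8)&0x7=0x5 → %r5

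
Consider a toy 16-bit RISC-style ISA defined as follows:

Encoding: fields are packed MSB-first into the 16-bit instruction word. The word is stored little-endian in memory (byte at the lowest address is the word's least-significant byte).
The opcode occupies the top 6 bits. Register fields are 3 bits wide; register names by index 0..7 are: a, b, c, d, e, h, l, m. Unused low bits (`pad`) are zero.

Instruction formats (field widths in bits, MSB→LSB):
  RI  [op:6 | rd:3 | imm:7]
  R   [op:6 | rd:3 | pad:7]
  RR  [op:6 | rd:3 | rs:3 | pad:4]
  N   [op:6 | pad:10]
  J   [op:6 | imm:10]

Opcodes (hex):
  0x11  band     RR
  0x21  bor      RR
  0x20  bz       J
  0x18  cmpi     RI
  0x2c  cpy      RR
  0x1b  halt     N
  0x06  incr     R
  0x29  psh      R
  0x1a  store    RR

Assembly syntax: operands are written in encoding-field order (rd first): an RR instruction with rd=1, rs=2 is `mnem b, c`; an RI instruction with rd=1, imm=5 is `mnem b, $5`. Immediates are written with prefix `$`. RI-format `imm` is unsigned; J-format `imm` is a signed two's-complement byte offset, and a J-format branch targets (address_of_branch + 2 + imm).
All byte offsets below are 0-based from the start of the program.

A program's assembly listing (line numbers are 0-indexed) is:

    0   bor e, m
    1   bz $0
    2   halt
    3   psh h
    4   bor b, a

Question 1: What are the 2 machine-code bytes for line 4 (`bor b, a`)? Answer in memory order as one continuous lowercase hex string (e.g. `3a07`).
4. bor fields op=0x21:6|rd=1:3|rs=0:3|pad=0:4 → word 8480h → 80 84

8084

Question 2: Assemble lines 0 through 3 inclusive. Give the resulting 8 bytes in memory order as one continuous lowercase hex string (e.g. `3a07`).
0. bor fields op=0x21:6|rd=4:3|rs=7:3|pad=0:4 → word 8670h → 70 86
1. bz fields op=0x20:6|imm=0:10 → word 8000h → 00 80
2. halt fields op=0x1b:6|pad=0:10 → word 6c00h → 00 6c
3. psh fields op=0x29:6|rd=5:3|pad=0:7 → word a680h → 80 a6

70860080006c80a6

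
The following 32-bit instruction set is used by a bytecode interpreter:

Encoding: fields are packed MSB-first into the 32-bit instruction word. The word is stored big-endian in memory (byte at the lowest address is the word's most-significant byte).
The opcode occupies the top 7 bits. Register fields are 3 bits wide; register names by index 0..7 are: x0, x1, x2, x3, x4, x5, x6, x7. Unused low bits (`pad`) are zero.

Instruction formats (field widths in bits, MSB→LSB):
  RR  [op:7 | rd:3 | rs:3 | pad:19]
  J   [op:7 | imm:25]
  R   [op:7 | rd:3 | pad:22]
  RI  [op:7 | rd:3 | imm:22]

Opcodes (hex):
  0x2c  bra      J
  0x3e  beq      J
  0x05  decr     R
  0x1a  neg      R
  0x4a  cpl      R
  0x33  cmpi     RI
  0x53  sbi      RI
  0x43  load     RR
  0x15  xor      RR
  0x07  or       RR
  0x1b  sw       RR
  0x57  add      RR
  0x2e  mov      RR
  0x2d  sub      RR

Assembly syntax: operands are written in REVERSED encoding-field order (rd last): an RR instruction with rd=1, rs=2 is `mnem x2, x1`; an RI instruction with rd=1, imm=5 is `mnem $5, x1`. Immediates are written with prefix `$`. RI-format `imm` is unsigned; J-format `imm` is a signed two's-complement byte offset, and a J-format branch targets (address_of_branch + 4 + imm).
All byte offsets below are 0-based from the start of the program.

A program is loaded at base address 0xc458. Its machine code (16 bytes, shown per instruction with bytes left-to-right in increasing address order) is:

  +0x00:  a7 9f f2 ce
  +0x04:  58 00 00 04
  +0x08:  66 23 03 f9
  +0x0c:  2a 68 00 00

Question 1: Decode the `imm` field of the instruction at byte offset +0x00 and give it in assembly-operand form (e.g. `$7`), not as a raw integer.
$2093774

+0x00: a7 9f f2 ce ⇒ word 0xa79ff2ce (big)
  op=0xa79ff2ce>>25=0x53 ⇒ sbi (RI)
  rd@[24:22]=0x6 ⇒ x6
  imm@[21:0]=0x1ff2ce ⇒ $2093774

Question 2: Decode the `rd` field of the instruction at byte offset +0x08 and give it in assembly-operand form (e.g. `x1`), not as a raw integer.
x0

off 0x08: read 66 23 03 f9 as big → 0x662303f9
  top 7b → 0x33 → cmpi [RI]
  [24:22] rd=0 = x0
  [21:0] imm=2294777 = $2294777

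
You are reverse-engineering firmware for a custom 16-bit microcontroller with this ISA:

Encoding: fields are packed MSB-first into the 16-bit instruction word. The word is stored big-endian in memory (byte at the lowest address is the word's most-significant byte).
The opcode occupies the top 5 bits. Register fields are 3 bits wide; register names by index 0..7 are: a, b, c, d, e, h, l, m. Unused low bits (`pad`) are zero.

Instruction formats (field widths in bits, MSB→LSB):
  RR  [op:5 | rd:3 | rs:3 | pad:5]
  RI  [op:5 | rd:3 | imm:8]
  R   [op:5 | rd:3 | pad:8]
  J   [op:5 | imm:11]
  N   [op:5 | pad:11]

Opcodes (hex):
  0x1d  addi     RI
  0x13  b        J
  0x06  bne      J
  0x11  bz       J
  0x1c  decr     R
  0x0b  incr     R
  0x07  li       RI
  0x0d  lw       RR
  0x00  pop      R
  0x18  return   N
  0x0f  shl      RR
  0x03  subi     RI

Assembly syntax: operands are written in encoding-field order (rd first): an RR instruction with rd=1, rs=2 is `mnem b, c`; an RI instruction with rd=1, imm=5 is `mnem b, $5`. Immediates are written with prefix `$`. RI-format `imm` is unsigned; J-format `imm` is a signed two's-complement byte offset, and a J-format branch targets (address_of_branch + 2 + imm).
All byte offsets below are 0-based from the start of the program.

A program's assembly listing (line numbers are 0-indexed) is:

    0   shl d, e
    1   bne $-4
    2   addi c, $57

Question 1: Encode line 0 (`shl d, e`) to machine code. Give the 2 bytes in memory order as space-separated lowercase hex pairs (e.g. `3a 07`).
7b 80

0. shl fields op=0xf:5|rd=3:3|rs=4:3|pad=0:5 → word 7b80h → 7b 80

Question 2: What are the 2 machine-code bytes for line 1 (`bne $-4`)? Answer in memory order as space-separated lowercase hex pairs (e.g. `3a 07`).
37 fc

line 1 (bne): pack op=0x6:5|imm=-4:11 = 0x37fc; big→ 37 fc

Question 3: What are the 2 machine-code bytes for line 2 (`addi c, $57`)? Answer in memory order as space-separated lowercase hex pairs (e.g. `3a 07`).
ea 39

line 2 (addi): pack op=0x1d:5|rd=2:3|imm=57:8 = 0xea39; big→ ea 39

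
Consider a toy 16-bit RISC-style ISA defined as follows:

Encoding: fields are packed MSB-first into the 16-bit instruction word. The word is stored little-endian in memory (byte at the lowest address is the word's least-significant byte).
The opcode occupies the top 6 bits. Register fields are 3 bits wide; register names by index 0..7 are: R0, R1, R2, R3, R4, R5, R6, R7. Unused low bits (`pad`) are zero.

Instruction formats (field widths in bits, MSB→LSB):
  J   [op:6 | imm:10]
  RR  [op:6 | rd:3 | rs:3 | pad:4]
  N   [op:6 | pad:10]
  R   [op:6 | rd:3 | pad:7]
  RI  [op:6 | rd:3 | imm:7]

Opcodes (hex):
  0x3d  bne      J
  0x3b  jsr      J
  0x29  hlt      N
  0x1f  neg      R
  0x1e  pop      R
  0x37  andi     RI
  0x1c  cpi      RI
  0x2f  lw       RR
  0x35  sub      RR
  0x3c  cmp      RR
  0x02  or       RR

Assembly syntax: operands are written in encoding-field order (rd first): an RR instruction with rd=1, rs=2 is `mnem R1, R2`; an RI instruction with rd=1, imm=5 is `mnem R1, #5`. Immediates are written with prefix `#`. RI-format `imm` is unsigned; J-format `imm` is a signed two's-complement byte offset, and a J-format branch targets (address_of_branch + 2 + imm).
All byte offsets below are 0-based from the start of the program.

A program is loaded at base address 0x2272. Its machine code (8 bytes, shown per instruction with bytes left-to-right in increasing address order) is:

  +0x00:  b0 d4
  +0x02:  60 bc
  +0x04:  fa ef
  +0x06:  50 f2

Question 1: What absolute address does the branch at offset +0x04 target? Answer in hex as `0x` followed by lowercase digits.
+0x04: fa ef ⇒ word 0xeffa (little)
  opcode bits[15:10]=0x3b: jsr/J
  imm: (w>>0)&0x3ff=0x3fa (s10→-6) → #-6
  target = base 0x2272 + off 0x04 + 2 + imm -6 = 0x2272

0x2272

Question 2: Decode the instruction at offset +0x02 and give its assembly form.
lw R0, R6

[02] 60 bc → 0xbc60
  top 6b → 0x2f → lw [RR]
  rd@[9:7]=0x0 ⇒ R0
  rs@[6:4]=0x6 ⇒ R6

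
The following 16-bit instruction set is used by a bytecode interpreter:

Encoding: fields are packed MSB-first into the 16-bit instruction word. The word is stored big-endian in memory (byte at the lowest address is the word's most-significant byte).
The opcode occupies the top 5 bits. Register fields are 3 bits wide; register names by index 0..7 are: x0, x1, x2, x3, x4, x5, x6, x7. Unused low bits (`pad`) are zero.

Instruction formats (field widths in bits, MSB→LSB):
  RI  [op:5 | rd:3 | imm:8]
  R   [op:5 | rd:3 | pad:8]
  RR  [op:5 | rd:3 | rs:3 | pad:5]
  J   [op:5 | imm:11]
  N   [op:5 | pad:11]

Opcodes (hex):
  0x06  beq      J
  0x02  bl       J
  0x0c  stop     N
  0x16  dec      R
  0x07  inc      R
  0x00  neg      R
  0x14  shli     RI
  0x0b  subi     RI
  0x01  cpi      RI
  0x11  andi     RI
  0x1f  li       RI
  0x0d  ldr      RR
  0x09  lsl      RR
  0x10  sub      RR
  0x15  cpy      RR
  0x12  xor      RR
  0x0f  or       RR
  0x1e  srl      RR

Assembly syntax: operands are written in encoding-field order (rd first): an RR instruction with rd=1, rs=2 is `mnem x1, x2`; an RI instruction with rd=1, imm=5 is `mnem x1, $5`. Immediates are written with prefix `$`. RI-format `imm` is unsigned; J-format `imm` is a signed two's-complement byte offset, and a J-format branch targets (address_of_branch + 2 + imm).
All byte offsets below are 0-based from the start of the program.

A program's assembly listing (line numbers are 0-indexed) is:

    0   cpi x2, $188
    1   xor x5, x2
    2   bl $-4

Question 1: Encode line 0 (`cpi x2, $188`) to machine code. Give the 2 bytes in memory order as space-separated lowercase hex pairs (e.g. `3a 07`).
line 0 (cpi): pack op=0x1:5|rd=2:3|imm=188:8 = 0x0abc; big→ 0a bc

0a bc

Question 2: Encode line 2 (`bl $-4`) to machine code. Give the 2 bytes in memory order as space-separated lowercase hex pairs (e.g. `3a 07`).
line 2 (bl): pack op=0x2:5|imm=-4:11 = 0x17fc; big→ 17 fc

17 fc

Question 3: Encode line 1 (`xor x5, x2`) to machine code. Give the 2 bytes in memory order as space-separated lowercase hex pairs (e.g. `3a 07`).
1. xor fields op=0x12:5|rd=5:3|rs=2:3|pad=0:5 → word 9540h → 95 40

95 40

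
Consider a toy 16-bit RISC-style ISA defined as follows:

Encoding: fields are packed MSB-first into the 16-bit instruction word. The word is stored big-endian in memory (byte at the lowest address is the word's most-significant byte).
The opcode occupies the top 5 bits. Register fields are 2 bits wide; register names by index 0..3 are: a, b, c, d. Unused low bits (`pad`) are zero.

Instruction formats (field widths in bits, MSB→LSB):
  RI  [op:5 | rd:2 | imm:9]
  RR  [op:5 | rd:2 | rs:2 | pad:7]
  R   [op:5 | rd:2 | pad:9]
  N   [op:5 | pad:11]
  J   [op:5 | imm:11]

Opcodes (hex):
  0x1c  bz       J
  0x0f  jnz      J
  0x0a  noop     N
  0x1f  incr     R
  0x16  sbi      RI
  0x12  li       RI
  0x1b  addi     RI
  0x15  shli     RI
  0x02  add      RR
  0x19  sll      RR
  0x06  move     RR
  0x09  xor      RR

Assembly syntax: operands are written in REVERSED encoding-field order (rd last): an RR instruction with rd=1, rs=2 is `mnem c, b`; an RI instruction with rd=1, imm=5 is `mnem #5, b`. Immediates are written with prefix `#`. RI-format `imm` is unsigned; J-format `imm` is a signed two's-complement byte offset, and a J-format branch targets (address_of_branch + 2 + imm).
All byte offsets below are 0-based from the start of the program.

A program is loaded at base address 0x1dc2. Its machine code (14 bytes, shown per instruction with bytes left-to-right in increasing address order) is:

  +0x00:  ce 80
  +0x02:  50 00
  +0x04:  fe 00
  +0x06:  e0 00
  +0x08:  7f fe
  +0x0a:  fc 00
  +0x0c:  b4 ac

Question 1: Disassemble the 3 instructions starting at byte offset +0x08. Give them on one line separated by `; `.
jnz #-2; incr c; sbi #172, c

off 0x08: read 7f fe as big → 0x7ffe
  top 5b → 0xf → jnz [J]
  imm@[10:0]=0x7fe (s11→-2) ⇒ #-2
off 0x0a: read fc 00 as big → 0xfc00
  top 5b → 0x1f → incr [R]
  rd@[10:9]=0x2 ⇒ c
off 0x0c: read b4 ac as big → 0xb4ac
  top 5b → 0x16 → sbi [RI]
  rd@[10:9]=0x2 ⇒ c
  imm@[8:0]=0xac ⇒ #172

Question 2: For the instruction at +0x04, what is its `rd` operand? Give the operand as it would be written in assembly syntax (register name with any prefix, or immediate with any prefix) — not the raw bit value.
@+04  big-endian(fe 00) = 0xfe00
  opcode bits[15:11]=0x1f: incr/R
  [10:9] rd=3 = d

d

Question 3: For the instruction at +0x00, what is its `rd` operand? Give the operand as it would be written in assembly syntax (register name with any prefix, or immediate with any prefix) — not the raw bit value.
@+00  big-endian(ce 80) = 0xce80
  op=0xce80>>11=0x19 ⇒ sll (RR)
  rd@[10:9]=0x3 ⇒ d
  rs@[8:7]=0x1 ⇒ b

d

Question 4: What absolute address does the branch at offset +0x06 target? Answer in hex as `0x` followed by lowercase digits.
0x1dca

+0x06: e0 00 ⇒ word 0xe000 (big)
  op=0xe000>>11=0x1c ⇒ bz (J)
  [10:0] imm=0 = #0
  target = base 0x1dc2 + off 0x06 + 2 + imm 0 = 0x1dca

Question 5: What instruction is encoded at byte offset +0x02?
+0x02: 50 00 ⇒ word 0x5000 (big)
  top 5b → 0xa → noop [N]

noop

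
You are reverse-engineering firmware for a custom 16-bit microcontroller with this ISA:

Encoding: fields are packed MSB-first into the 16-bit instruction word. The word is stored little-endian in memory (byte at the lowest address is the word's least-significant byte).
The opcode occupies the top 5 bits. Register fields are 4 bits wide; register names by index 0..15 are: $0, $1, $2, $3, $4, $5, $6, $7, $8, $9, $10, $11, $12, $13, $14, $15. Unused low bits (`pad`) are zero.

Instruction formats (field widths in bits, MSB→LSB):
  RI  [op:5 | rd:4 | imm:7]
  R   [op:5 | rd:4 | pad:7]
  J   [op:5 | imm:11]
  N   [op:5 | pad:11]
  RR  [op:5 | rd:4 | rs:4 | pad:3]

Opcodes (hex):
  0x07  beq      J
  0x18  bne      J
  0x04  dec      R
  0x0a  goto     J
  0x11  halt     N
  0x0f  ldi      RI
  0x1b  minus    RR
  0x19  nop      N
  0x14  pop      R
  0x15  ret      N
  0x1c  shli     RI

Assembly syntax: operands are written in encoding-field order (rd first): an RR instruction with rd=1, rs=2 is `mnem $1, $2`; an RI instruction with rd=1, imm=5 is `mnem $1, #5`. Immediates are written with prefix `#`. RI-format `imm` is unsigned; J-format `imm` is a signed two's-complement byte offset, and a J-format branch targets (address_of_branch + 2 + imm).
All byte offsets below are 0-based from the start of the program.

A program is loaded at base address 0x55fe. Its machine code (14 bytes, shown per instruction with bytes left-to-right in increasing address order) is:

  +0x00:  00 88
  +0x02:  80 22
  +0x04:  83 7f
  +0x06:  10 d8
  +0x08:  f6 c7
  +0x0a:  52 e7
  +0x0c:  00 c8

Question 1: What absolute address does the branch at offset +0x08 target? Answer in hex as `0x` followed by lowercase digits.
off 0x08: read f6 c7 as little → 0xc7f6
  op=0xc7f6>>11=0x18 ⇒ bne (J)
  imm@[10:0]=0x7f6 (s11→-10) ⇒ #-10
  target = base 0x55fe + off 0x08 + 2 + imm -10 = 0x55fe

0x55fe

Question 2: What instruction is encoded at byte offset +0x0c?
[0c] 00 c8 → 0xc800
  op=0xc800>>11=0x19 ⇒ nop (N)

nop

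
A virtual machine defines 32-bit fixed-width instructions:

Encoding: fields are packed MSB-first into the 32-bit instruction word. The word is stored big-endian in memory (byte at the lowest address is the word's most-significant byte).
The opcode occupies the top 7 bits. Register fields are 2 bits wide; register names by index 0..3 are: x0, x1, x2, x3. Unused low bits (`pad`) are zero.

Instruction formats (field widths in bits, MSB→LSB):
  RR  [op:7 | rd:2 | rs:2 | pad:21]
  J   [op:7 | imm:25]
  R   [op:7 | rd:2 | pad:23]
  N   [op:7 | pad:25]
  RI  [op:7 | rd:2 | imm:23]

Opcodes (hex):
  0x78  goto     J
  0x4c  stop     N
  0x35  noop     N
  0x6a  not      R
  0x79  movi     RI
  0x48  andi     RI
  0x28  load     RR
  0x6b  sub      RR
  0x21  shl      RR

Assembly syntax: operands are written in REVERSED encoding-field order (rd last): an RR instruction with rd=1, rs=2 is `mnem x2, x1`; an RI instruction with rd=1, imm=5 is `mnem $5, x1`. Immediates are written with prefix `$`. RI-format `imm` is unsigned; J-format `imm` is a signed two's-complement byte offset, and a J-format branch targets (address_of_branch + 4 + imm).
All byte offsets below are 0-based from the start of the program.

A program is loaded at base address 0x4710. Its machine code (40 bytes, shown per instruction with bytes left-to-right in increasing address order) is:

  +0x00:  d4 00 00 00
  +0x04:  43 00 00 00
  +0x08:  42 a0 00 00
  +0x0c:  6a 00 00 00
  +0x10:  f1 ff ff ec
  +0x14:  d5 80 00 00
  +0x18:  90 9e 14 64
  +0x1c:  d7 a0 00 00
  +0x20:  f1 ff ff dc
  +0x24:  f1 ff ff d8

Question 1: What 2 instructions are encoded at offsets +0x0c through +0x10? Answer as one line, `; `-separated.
@+0c  big-endian(6a 00 00 00) = 0x6a000000
  opcode bits[31:25]=0x35: noop/N
@+10  big-endian(f1 ff ff ec) = 0xf1ffffec
  opcode bits[31:25]=0x78: goto/J
  imm: (w>>0)&0x1ffffff=0x1ffffec (s25→-20) → $-20

noop; goto $-20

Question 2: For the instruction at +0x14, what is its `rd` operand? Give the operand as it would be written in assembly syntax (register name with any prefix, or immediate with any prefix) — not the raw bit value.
x3

off 0x14: read d5 80 00 00 as big → 0xd5800000
  op=0xd5800000>>25=0x6a ⇒ not (R)
  rd: (w>>23)&0x3=0x3 → x3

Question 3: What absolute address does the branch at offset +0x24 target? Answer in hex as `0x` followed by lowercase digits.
@+24  big-endian(f1 ff ff d8) = 0xf1ffffd8
  top 7b → 0x78 → goto [J]
  [24:0] imm=33554392 (s25→-40) = $-40
  target = base 0x4710 + off 0x24 + 4 + imm -40 = 0x4710

0x4710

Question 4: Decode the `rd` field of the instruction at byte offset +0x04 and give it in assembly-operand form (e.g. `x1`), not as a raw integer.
[04] 43 00 00 00 → 0x43000000
  top 7b → 0x21 → shl [RR]
  [24:23] rd=2 = x2
  [22:21] rs=0 = x0

x2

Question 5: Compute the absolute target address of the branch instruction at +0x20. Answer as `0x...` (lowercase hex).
0x4710

@+20  big-endian(f1 ff ff dc) = 0xf1ffffdc
  top 7b → 0x78 → goto [J]
  imm@[24:0]=0x1ffffdc (s25→-36) ⇒ $-36
  target = base 0x4710 + off 0x20 + 4 + imm -36 = 0x4710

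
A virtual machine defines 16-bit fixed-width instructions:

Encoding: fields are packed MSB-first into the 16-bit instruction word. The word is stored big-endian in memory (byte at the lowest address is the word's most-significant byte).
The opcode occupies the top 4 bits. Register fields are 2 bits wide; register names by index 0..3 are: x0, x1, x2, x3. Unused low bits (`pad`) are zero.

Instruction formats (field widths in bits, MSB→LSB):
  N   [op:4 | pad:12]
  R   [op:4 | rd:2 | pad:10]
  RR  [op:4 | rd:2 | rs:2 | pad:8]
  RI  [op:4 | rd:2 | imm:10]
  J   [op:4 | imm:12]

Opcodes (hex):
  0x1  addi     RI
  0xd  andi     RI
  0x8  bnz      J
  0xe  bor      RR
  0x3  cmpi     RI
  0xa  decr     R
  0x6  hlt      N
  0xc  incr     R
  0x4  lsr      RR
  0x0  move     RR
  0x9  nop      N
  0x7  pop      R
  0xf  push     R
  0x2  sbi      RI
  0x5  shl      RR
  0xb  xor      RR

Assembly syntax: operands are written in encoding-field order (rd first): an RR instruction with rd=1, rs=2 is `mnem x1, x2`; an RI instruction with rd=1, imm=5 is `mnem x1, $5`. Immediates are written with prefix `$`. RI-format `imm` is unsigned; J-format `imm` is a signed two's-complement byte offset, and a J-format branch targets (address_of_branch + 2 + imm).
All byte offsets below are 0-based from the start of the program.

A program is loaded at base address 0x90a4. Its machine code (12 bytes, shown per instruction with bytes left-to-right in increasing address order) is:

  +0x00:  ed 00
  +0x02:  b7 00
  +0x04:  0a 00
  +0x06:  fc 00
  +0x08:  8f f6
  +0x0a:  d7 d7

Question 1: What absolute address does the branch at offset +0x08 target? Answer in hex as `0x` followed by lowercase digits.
0x90a4

+0x08: 8f f6 ⇒ word 0x8ff6 (big)
  opcode bits[15:12]=0x8: bnz/J
  imm: (w>>0)&0xfff=0xff6 (s12→-10) → $-10
  target = base 0x90a4 + off 0x08 + 2 + imm -10 = 0x90a4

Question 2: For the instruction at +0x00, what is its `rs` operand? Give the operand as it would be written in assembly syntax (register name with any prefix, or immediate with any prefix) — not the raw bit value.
x1

[00] ed 00 → 0xed00
  op=0xed00>>12=0xe ⇒ bor (RR)
  rd: (w>>10)&0x3=0x3 → x3
  rs: (w>>8)&0x3=0x1 → x1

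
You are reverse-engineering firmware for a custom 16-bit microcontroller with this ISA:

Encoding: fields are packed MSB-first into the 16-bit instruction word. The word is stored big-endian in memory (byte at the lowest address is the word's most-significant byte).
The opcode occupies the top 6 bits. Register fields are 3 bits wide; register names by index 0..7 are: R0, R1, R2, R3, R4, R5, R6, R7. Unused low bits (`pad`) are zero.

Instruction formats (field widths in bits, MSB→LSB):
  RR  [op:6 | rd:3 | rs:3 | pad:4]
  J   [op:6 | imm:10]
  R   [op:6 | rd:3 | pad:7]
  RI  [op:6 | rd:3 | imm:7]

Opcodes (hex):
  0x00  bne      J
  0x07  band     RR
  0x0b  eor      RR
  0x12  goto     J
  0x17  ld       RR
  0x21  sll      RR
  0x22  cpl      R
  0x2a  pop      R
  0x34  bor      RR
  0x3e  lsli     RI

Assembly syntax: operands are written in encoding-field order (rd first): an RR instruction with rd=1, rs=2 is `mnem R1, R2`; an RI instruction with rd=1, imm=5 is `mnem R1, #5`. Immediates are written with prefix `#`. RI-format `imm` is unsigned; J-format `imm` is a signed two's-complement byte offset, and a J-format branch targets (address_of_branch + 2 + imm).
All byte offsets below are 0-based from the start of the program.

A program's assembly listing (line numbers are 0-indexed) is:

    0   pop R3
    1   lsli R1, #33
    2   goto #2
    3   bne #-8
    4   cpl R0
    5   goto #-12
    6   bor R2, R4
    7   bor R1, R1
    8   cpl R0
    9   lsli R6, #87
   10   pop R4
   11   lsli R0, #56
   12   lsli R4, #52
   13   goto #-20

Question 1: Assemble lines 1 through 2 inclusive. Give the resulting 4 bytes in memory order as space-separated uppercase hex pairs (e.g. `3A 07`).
1. lsli fields op=0x3e:6|rd=1:3|imm=33:7 → word f8a1h → f8 a1
2. goto fields op=0x12:6|imm=2:10 → word 4802h → 48 02

F8 A1 48 02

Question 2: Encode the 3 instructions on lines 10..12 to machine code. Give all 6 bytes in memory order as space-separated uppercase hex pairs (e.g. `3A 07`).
line 10 (pop): pack op=0x2a:6|rd=4:3|pad=0:7 = 0xaa00; big→ aa 00
line 11 (lsli): pack op=0x3e:6|rd=0:3|imm=56:7 = 0xf838; big→ f8 38
line 12 (lsli): pack op=0x3e:6|rd=4:3|imm=52:7 = 0xfa34; big→ fa 34

AA 00 F8 38 FA 34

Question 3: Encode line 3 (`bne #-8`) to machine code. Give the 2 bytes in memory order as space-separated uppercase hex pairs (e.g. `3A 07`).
03 F8

line 3 (bne): pack op=0x0:6|imm=-8:10 = 0x03f8; big→ 03 f8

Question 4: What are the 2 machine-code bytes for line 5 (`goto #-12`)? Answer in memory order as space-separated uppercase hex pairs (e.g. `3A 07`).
L5: goto op=0x12:6|imm=-12:10 ⇒ 0x4bf4 ⇒ big 4b f4

4B F4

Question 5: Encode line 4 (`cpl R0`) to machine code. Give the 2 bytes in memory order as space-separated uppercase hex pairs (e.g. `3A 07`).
line 4 (cpl): pack op=0x22:6|rd=0:3|pad=0:7 = 0x8800; big→ 88 00

88 00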